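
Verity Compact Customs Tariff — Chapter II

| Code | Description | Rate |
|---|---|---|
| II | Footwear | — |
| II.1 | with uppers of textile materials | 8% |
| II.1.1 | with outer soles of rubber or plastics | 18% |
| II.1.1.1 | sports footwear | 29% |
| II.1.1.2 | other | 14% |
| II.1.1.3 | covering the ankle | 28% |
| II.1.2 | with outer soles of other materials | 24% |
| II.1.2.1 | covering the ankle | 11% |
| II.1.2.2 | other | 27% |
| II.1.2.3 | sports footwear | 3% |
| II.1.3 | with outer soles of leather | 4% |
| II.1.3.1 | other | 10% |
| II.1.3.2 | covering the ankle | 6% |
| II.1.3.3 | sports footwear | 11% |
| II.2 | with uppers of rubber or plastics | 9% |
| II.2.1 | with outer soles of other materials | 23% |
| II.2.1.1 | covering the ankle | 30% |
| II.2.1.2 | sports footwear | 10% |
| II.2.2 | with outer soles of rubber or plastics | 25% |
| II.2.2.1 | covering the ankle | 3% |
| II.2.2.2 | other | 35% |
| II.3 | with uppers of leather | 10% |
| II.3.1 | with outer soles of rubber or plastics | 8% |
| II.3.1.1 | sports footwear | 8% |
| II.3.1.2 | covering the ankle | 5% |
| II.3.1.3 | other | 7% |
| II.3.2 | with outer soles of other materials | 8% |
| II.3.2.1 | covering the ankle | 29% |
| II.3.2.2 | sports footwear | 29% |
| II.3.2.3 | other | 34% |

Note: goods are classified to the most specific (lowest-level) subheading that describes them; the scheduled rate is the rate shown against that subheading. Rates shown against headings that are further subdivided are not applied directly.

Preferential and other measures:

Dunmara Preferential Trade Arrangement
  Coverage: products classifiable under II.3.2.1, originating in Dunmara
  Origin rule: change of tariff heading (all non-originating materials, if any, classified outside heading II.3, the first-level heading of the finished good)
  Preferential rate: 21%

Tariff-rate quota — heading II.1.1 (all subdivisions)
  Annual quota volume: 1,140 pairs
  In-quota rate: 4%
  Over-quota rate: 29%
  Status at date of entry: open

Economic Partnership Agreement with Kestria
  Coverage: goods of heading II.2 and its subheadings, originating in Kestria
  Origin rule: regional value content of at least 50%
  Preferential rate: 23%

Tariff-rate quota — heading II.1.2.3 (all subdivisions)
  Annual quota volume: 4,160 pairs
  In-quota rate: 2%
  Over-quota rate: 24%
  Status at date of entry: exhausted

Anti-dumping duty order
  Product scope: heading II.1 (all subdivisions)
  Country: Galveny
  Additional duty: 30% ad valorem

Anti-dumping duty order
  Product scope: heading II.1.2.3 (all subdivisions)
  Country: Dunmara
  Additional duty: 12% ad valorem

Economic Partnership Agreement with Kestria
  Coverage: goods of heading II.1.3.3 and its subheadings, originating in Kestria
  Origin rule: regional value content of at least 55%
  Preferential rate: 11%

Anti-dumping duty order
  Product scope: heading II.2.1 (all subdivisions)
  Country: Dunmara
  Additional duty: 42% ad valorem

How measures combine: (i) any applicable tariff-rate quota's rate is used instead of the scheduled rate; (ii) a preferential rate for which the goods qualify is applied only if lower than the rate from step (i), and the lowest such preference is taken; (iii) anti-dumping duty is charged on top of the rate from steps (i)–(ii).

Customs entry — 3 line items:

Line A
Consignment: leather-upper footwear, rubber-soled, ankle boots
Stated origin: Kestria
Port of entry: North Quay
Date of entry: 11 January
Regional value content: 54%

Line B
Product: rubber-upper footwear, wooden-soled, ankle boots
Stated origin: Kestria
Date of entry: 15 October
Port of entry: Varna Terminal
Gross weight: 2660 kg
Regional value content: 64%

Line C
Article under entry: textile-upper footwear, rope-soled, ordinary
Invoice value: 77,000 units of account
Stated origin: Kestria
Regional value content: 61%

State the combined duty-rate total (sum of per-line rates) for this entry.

Line A: leather-upper → II.3; rubber-soled → II.3.1; ankle boots → II.3.1.2. Scheduled 5%. Kestria agreement on II.2: II.3.1.2 not covered; Kestria agreement on II.1.3.3: II.3.1.2 not covered. → 5%.
Line B: rubber-upper → II.2; wooden-soled → II.2.1; ankle boots → II.2.1.1. Scheduled 30%. Kestria agreement on II.2: RVC ≥ 50% → 23% available; Kestria agreement on II.1.3.3: II.2.1.1 not covered; preferential 23%. → 23%.
Line C: textile-upper → II.1; rope-soled → II.1.2; ordinary → II.1.2.2. Scheduled 27%. Kestria agreement on II.2: II.1.2.2 not covered; Kestria agreement on II.1.3.3: II.1.2.2 not covered. → 27%.
Sum: 5% + 23% + 27% = 55%.

55%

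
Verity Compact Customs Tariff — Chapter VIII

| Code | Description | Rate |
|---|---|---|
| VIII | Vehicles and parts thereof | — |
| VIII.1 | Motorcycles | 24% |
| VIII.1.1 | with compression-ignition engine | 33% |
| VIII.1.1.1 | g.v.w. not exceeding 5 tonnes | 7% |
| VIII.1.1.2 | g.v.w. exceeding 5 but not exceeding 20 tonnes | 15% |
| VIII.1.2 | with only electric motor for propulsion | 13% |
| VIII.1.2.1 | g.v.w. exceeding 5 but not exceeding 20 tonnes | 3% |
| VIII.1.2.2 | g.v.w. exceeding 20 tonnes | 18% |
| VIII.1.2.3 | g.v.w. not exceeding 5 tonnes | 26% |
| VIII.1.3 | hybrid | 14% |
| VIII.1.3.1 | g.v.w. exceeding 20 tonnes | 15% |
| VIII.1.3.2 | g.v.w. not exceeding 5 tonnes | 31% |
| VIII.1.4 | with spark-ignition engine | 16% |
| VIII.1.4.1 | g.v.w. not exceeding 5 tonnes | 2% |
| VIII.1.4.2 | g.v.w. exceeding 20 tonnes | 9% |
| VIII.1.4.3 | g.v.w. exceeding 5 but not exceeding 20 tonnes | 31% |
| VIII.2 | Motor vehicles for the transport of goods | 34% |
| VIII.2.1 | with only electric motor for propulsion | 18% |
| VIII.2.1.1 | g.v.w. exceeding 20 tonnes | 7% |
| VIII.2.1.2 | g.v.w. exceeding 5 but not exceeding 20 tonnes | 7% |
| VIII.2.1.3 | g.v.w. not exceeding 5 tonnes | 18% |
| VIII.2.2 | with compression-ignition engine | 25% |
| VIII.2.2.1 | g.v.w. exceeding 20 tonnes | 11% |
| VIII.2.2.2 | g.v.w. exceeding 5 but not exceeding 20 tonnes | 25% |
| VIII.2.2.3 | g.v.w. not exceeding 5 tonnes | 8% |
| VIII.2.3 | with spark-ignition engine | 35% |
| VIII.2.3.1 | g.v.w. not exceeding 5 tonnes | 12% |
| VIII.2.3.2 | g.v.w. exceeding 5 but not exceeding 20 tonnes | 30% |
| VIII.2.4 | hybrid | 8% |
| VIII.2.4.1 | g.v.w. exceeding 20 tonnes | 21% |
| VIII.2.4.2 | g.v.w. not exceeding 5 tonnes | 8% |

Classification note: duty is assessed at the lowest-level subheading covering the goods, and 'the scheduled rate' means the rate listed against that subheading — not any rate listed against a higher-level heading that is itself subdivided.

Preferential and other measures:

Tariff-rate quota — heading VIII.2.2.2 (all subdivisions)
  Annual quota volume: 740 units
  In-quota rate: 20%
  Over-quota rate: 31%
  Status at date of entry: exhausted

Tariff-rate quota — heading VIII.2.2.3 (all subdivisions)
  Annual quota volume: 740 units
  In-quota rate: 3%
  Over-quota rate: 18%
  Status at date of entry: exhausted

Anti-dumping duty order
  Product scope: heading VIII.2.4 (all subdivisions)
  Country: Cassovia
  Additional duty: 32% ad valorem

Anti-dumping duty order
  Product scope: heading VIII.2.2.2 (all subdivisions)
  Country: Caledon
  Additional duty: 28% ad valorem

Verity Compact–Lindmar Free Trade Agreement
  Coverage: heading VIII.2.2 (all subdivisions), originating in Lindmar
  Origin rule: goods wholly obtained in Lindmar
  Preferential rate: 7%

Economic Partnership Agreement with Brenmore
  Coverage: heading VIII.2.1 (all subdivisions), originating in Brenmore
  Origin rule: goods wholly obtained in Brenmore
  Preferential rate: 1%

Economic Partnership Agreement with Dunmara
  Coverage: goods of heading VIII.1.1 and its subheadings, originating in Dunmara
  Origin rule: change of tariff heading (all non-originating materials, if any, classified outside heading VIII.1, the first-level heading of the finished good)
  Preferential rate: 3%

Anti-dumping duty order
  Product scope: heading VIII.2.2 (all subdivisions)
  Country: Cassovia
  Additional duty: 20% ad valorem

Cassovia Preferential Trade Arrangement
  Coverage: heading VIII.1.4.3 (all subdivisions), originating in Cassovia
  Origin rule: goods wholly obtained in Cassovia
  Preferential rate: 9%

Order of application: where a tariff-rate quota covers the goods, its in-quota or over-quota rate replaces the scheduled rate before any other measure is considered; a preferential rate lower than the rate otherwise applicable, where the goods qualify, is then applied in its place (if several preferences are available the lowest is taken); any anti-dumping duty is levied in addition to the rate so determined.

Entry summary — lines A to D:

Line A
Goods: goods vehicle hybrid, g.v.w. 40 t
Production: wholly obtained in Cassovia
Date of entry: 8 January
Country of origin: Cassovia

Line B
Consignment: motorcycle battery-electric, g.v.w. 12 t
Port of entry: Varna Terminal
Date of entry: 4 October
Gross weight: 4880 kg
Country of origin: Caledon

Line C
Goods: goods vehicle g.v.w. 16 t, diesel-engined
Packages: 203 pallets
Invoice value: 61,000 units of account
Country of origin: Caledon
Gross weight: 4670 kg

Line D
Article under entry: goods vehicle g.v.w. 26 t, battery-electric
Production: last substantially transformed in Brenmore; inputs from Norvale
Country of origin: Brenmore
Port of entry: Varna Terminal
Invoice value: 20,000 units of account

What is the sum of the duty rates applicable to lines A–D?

122%

Line A: goods vehicle → VIII.2; hybrid → VIII.2.4; g.v.w. 40 t → VIII.2.4.1. Scheduled 21%. Cassovia agreement on VIII.1.4.3: VIII.2.4.1 not covered; anti-dumping (Cassovia, VIII.2.4): +32%; total 21% + 32% = 53%. → 53%.
Line B: motorcycle → VIII.1; battery-electric → VIII.1.2; g.v.w. 12 t → VIII.1.2.1. Scheduled 3%. No special measure applies. → 3%.
Line C: goods vehicle → VIII.2; diesel-engined → VIII.2.2; g.v.w. 16 t → VIII.2.2.2. Scheduled 25%. quota on VIII.2.2.2 exhausted → over-quota 31%; anti-dumping (Caledon, VIII.2.2.2): +28%; total 31% + 28% = 59%. → 59%.
Line D: goods vehicle → VIII.2; battery-electric → VIII.2.1; g.v.w. 26 t → VIII.2.1.1. Scheduled 7%. Brenmore agreement on VIII.2.1: not wholly obtained. → 7%.
Sum: 53% + 3% + 59% + 7% = 122%.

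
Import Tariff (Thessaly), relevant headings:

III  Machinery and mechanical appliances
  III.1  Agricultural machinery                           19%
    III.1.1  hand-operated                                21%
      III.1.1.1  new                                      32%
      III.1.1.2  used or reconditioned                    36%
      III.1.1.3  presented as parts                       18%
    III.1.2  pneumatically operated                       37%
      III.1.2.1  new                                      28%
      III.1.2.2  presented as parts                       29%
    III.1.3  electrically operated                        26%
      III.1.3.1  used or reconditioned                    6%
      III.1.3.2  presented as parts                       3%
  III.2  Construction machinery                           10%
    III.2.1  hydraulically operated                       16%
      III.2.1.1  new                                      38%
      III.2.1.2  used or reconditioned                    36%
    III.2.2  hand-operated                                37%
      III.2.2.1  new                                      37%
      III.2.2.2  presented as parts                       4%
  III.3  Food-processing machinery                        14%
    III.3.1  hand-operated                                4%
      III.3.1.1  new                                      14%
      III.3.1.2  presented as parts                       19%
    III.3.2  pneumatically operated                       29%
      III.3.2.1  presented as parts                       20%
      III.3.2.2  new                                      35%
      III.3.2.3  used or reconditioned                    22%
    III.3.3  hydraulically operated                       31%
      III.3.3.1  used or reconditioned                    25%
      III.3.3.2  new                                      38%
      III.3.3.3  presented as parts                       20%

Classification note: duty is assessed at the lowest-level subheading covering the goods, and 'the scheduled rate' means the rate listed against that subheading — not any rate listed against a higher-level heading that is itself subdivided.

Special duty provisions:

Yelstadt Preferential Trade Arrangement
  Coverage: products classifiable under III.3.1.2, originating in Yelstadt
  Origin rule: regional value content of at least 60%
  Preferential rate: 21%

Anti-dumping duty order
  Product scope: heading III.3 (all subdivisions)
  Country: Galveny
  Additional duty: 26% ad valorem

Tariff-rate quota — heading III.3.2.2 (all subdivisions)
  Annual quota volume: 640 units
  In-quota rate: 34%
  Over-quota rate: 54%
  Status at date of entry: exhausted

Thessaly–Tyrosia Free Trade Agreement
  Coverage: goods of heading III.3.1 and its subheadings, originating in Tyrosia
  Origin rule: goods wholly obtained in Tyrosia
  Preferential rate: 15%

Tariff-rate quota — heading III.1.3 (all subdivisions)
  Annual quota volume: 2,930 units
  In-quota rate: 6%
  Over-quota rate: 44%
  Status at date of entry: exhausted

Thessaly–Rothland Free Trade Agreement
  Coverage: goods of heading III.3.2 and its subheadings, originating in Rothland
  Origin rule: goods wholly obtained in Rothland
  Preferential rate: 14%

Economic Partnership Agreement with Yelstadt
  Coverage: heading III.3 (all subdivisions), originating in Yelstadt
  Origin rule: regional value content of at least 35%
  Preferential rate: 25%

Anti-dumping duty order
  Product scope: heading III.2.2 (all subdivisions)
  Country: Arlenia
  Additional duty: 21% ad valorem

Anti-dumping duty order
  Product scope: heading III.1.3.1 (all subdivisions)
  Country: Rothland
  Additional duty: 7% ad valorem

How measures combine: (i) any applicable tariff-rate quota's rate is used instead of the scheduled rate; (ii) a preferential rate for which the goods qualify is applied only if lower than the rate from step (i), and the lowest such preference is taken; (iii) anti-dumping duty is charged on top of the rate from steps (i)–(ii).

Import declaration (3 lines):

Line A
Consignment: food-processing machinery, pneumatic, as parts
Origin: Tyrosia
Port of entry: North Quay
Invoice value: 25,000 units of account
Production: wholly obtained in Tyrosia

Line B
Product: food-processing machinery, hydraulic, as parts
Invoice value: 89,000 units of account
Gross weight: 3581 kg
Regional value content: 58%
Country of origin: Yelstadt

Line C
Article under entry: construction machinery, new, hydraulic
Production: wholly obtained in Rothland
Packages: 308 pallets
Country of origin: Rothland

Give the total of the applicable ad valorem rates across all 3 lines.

78%

Line A: food-processing → III.3; pneumatic → III.3.2; as parts → III.3.2.1. Scheduled 20%. Tyrosia agreement on III.3.1: III.3.2.1 not covered. → 20%.
Line B: food-processing → III.3; hydraulic → III.3.3; as parts → III.3.3.3. Scheduled 20%. Yelstadt agreement on III.3.1.2: III.3.3.3 not covered; Yelstadt agreement on III.3: RVC ≥ 35% → 25% available; preference 25% not lower than 20% → no reduction. → 20%.
Line C: construction → III.2; hydraulic → III.2.1; new → III.2.1.1. Scheduled 38%. Rothland agreement on III.3.2: III.2.1.1 not covered. → 38%.
Sum: 20% + 20% + 38% = 78%.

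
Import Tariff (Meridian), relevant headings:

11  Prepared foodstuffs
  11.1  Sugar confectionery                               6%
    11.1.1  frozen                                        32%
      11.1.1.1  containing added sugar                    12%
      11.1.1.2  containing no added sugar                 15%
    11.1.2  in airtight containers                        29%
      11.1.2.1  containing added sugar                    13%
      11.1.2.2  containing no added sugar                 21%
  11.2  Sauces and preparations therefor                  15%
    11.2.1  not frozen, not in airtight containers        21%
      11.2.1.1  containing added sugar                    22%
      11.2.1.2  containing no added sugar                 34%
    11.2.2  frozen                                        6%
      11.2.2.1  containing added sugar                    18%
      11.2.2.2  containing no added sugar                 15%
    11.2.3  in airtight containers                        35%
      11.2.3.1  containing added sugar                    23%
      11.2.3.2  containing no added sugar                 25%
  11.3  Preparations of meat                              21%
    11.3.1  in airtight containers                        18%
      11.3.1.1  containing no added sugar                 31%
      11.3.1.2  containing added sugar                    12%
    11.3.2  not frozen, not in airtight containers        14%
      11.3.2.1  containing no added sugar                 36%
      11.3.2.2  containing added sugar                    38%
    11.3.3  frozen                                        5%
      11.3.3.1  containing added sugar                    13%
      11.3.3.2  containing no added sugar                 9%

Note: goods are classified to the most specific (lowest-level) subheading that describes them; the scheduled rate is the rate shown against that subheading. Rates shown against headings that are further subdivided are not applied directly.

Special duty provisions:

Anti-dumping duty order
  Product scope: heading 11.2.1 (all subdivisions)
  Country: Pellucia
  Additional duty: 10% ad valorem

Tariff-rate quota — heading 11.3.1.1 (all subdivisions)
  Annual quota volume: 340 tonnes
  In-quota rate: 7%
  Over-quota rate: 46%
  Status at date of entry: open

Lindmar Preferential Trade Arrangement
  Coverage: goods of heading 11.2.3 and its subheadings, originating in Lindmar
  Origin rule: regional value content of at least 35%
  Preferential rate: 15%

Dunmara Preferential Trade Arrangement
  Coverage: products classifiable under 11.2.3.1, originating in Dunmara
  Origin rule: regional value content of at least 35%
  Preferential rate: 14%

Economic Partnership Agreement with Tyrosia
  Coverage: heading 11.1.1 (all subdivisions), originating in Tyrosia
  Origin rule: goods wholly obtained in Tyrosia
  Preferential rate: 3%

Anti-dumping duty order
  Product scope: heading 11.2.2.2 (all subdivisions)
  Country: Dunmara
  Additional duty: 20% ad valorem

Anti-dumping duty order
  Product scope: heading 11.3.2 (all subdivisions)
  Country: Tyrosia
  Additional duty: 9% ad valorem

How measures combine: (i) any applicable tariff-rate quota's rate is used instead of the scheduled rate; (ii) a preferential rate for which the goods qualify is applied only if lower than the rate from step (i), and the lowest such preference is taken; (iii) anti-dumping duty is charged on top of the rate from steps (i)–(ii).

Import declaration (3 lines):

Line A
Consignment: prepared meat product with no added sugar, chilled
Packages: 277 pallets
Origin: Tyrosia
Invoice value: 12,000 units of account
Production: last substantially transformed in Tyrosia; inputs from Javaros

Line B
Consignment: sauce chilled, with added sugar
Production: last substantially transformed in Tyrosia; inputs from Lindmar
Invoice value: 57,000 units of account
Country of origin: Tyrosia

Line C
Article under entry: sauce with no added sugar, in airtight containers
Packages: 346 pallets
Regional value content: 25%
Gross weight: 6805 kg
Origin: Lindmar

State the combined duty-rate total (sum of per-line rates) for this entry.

92%

Line A: prepared meat product → 11.3; chilled → 11.3.2; with no added sugar → 11.3.2.1. Scheduled 36%. Tyrosia agreement on 11.1.1: 11.3.2.1 not covered; anti-dumping (Tyrosia, 11.3.2): +9%; total 36% + 9% = 45%. → 45%.
Line B: sauce → 11.2; chilled → 11.2.1; with added sugar → 11.2.1.1. Scheduled 22%. Tyrosia agreement on 11.1.1: 11.2.1.1 not covered. → 22%.
Line C: sauce → 11.2; in airtight containers → 11.2.3; with no added sugar → 11.2.3.2. Scheduled 25%. Lindmar agreement on 11.2.3: RVC < 35%. → 25%.
Sum: 45% + 22% + 25% = 92%.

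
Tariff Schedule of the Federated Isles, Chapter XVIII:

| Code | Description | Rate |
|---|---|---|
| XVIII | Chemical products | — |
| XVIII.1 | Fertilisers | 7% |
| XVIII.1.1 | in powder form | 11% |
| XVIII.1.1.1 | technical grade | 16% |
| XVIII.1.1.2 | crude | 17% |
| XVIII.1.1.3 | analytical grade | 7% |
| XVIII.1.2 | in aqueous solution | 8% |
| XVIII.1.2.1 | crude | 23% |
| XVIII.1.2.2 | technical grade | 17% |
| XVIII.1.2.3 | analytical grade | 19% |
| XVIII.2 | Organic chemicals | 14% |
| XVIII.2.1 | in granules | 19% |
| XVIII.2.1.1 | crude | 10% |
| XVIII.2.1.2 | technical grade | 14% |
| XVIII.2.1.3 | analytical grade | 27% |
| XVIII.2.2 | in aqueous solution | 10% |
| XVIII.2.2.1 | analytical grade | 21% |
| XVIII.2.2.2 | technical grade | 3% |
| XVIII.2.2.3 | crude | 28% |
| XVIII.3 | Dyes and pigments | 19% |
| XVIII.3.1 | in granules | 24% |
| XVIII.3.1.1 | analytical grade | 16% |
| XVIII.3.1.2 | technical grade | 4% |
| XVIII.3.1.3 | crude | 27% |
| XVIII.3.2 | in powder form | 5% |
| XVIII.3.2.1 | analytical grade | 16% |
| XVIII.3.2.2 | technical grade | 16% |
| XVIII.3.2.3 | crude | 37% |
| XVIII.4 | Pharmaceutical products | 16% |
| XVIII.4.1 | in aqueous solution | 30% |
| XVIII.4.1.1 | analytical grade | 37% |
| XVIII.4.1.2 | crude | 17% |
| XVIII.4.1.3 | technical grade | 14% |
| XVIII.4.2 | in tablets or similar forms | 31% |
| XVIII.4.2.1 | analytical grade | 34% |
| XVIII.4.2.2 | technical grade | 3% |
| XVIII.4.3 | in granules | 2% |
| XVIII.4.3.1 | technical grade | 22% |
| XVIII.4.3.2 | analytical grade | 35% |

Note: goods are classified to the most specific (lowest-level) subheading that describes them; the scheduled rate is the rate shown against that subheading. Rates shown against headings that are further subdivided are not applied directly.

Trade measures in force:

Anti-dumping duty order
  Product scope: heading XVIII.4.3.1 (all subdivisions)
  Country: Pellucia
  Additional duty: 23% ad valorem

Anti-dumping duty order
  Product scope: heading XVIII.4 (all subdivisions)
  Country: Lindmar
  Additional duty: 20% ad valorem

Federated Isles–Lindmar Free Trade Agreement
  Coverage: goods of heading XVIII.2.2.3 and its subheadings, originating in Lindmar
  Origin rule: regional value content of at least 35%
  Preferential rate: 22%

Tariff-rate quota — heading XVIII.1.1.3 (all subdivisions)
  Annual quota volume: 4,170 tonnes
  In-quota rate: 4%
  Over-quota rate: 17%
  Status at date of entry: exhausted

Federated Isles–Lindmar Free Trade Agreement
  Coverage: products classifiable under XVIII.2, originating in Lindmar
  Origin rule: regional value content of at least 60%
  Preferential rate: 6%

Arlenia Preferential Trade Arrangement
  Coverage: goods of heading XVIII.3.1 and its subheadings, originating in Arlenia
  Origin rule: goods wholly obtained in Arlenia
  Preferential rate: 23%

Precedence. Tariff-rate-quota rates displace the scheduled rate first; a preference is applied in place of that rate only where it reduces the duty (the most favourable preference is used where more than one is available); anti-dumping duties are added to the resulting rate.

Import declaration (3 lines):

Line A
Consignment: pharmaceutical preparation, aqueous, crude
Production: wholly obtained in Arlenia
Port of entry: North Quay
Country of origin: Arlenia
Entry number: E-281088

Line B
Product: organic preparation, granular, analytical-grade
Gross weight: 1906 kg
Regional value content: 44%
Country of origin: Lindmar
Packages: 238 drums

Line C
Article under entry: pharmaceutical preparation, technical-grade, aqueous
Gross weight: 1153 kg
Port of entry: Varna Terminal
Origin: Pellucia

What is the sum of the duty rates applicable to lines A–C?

Line A: pharmaceutical → XVIII.4; aqueous → XVIII.4.1; crude → XVIII.4.1.2. Scheduled 17%. Arlenia agreement on XVIII.3.1: XVIII.4.1.2 not covered. → 17%.
Line B: organic → XVIII.2; granular → XVIII.2.1; analytical-grade → XVIII.2.1.3. Scheduled 27%. Lindmar agreement on XVIII.2.2.3: XVIII.2.1.3 not covered; Lindmar agreement on XVIII.2: RVC < 60%. → 27%.
Line C: pharmaceutical → XVIII.4; aqueous → XVIII.4.1; technical-grade → XVIII.4.1.3. Scheduled 14%. No special measure applies. → 14%.
Sum: 17% + 27% + 14% = 58%.

58%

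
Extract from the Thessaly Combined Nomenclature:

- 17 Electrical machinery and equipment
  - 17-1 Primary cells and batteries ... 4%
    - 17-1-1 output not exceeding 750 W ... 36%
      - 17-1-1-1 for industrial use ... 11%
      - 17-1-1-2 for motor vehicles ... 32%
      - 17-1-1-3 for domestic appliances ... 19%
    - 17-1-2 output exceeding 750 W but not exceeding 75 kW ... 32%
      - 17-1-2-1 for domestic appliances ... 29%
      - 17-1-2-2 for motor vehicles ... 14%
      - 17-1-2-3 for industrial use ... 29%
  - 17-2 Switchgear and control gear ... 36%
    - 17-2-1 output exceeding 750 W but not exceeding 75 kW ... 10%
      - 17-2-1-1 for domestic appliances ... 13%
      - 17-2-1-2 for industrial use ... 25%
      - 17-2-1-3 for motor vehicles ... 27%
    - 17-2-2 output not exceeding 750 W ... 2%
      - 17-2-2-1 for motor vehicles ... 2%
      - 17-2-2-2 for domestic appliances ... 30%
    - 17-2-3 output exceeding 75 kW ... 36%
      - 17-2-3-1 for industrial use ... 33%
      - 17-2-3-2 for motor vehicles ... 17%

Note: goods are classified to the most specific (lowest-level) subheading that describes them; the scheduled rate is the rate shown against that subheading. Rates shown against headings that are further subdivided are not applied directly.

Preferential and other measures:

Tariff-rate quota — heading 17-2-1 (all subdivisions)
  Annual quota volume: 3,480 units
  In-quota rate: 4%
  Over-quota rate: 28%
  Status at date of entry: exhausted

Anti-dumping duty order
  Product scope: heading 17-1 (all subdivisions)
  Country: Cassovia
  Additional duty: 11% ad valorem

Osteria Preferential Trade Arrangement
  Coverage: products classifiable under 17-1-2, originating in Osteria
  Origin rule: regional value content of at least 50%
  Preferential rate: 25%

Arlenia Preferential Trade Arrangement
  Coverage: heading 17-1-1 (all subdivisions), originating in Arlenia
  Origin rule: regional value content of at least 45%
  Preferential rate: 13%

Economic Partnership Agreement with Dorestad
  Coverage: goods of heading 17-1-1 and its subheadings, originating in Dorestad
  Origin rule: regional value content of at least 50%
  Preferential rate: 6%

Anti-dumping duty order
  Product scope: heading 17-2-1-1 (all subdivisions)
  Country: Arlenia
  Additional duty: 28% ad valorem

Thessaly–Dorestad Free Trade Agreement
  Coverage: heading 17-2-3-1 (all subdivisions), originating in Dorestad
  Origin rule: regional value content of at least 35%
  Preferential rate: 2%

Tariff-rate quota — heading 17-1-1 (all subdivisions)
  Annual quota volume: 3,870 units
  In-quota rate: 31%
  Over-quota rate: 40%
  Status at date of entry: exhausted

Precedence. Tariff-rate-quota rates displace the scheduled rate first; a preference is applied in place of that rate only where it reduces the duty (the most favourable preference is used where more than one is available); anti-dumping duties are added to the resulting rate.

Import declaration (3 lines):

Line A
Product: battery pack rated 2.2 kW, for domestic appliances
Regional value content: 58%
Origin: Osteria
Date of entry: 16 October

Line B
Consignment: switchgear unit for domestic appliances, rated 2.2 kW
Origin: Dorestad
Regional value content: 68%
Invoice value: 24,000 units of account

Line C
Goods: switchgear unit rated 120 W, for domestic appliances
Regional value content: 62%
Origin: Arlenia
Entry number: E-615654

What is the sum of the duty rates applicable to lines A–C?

83%

Line A: battery pack → 17-1; rated 2.2 kW → 17-1-2; for domestic appliances → 17-1-2-1. Scheduled 29%. Osteria agreement on 17-1-2: RVC ≥ 50% → 25% available; preferential 25%. → 25%.
Line B: switchgear unit → 17-2; rated 2.2 kW → 17-2-1; for domestic appliances → 17-2-1-1. Scheduled 13%. quota on 17-2-1 exhausted → over-quota 28%; Dorestad agreement on 17-1-1: 17-2-1-1 not covered; Dorestad agreement on 17-2-3-1: 17-2-1-1 not covered. → 28%.
Line C: switchgear unit → 17-2; rated 120 W → 17-2-2; for domestic appliances → 17-2-2-2. Scheduled 30%. Arlenia agreement on 17-1-1: 17-2-2-2 not covered. → 30%.
Sum: 25% + 28% + 30% = 83%.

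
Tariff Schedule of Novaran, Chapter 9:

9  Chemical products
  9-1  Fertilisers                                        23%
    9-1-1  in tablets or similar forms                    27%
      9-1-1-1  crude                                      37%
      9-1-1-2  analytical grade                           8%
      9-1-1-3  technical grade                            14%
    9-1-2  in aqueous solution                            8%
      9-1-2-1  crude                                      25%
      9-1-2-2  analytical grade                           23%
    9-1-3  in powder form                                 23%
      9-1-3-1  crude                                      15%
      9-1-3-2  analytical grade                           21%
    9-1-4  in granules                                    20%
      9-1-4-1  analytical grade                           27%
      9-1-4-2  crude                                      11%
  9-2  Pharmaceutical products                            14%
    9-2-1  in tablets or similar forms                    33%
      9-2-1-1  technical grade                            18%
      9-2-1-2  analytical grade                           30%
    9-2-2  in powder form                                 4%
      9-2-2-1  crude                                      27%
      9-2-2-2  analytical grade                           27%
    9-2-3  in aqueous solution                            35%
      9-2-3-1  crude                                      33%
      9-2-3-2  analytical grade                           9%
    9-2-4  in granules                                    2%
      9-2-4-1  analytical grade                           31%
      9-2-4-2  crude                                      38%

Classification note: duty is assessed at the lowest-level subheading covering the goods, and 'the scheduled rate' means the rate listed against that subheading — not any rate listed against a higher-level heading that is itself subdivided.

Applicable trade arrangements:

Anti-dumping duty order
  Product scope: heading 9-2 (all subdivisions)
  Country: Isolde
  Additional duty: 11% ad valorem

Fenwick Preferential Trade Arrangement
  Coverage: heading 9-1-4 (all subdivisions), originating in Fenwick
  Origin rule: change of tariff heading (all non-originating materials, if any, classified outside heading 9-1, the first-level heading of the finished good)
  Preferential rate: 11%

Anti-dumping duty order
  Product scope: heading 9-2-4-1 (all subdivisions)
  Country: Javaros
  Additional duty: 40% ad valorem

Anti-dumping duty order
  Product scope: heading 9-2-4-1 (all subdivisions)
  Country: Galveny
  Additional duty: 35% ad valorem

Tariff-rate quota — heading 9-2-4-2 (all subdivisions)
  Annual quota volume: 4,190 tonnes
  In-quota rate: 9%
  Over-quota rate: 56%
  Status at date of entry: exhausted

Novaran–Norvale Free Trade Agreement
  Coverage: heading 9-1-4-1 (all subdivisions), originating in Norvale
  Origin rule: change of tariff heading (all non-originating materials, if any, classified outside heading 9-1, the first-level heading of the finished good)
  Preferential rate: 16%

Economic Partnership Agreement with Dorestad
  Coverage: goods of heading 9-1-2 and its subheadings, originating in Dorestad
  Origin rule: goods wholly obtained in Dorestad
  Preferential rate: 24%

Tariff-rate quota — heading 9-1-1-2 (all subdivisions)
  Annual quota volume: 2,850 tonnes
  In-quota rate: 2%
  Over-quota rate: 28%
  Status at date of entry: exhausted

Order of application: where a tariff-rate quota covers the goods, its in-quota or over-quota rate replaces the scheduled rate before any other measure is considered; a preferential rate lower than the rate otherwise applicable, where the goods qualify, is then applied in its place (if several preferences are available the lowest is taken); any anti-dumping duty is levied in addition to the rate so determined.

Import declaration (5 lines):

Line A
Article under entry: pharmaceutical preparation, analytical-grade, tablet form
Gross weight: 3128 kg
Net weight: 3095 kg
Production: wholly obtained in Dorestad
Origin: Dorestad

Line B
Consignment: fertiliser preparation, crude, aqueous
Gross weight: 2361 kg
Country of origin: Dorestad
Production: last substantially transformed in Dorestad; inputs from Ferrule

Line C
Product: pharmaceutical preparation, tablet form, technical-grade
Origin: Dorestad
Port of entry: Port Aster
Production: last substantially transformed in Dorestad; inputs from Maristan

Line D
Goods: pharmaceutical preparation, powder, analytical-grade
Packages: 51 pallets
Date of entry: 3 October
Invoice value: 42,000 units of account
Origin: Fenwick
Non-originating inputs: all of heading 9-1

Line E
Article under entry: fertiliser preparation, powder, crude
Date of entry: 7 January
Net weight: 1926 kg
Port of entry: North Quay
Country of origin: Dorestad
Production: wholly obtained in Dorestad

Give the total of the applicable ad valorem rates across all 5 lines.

Line A: pharmaceutical → 9-2; tablet form → 9-2-1; analytical-grade → 9-2-1-2. Scheduled 30%. Dorestad agreement on 9-1-2: 9-2-1-2 not covered. → 30%.
Line B: fertiliser → 9-1; aqueous → 9-1-2; crude → 9-1-2-1. Scheduled 25%. Dorestad agreement on 9-1-2: not wholly obtained. → 25%.
Line C: pharmaceutical → 9-2; tablet form → 9-2-1; technical-grade → 9-2-1-1. Scheduled 18%. Dorestad agreement on 9-1-2: 9-2-1-1 not covered. → 18%.
Line D: pharmaceutical → 9-2; powder → 9-2-2; analytical-grade → 9-2-2-2. Scheduled 27%. Fenwick agreement on 9-1-4: 9-2-2-2 not covered. → 27%.
Line E: fertiliser → 9-1; powder → 9-1-3; crude → 9-1-3-1. Scheduled 15%. Dorestad agreement on 9-1-2: 9-1-3-1 not covered. → 15%.
Sum: 30% + 25% + 18% + 27% + 15% = 115%.

115%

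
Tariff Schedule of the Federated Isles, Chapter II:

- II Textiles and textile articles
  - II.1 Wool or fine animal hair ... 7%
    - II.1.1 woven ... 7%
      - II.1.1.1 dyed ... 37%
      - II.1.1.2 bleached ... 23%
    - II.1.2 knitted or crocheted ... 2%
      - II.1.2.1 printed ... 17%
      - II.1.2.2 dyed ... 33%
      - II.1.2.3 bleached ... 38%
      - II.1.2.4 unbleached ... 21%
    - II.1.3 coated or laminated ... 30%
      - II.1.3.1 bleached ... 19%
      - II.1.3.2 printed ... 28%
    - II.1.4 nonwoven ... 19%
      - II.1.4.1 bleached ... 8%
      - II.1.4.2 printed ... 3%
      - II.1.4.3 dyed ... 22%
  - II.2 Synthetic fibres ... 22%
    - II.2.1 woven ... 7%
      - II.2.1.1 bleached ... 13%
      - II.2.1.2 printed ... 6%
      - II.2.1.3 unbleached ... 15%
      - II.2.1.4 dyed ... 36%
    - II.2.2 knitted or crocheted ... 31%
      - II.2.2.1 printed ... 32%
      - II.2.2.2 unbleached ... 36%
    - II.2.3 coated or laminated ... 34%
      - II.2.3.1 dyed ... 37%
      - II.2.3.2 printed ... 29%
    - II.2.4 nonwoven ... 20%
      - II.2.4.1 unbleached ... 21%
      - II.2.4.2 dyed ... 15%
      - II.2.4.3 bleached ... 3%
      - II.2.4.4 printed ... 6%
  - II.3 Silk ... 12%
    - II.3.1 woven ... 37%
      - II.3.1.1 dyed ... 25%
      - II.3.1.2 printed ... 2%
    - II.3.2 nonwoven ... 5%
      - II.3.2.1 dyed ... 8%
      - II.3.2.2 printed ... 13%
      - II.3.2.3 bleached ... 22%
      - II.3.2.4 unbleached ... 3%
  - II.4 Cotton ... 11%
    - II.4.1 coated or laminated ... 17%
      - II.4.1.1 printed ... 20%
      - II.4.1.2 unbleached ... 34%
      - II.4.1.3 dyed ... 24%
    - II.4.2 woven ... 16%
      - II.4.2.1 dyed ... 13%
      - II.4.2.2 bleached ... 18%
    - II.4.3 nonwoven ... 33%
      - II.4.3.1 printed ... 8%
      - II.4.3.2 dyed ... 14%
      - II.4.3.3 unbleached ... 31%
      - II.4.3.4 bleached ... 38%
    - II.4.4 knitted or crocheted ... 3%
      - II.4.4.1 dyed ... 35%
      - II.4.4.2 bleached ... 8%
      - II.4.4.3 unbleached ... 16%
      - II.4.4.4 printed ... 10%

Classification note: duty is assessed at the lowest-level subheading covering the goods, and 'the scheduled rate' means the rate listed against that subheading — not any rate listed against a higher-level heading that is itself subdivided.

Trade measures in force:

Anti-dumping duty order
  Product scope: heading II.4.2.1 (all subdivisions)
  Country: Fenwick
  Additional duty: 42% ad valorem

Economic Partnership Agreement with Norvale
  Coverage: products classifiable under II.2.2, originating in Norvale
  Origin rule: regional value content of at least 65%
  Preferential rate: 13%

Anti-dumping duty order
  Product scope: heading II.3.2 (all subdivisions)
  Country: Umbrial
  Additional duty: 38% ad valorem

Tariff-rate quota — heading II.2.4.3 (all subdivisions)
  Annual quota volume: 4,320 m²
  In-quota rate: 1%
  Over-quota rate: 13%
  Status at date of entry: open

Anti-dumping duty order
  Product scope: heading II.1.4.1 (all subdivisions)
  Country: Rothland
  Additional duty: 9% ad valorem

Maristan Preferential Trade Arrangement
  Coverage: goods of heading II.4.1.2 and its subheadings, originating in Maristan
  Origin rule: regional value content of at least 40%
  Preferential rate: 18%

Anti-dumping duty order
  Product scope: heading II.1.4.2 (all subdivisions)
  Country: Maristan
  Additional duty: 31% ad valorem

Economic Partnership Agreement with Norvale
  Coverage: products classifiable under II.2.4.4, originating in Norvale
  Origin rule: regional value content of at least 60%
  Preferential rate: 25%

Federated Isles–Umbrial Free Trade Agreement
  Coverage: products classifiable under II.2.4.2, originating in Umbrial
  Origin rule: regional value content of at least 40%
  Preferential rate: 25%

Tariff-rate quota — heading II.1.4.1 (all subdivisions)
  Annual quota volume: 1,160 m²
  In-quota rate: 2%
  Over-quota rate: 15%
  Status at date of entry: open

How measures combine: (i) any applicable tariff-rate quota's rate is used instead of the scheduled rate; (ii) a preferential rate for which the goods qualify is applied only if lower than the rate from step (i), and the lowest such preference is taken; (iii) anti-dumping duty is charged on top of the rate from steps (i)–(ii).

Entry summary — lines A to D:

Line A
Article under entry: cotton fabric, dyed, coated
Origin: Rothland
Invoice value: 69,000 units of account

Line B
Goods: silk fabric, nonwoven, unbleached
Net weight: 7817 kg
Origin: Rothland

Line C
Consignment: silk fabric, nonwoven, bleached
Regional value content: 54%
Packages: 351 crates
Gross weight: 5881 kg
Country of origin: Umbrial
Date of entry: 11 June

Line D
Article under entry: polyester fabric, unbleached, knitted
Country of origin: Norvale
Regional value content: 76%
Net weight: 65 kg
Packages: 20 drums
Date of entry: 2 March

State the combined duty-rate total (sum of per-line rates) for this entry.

100%

Line A: cotton → II.4; coated → II.4.1; dyed → II.4.1.3. Scheduled 24%. No special measure applies. → 24%.
Line B: silk → II.3; nonwoven → II.3.2; unbleached → II.3.2.4. Scheduled 3%. No special measure applies. → 3%.
Line C: silk → II.3; nonwoven → II.3.2; bleached → II.3.2.3. Scheduled 22%. Umbrial agreement on II.2.4.2: II.3.2.3 not covered; anti-dumping (Umbrial, II.3.2): +38%; total 22% + 38% = 60%. → 60%.
Line D: polyester → II.2; knitted → II.2.2; unbleached → II.2.2.2. Scheduled 36%. Norvale agreement on II.2.2: RVC ≥ 65% → 13% available; Norvale agreement on II.2.4.4: II.2.2.2 not covered; preferential 13%. → 13%.
Sum: 24% + 3% + 60% + 13% = 100%.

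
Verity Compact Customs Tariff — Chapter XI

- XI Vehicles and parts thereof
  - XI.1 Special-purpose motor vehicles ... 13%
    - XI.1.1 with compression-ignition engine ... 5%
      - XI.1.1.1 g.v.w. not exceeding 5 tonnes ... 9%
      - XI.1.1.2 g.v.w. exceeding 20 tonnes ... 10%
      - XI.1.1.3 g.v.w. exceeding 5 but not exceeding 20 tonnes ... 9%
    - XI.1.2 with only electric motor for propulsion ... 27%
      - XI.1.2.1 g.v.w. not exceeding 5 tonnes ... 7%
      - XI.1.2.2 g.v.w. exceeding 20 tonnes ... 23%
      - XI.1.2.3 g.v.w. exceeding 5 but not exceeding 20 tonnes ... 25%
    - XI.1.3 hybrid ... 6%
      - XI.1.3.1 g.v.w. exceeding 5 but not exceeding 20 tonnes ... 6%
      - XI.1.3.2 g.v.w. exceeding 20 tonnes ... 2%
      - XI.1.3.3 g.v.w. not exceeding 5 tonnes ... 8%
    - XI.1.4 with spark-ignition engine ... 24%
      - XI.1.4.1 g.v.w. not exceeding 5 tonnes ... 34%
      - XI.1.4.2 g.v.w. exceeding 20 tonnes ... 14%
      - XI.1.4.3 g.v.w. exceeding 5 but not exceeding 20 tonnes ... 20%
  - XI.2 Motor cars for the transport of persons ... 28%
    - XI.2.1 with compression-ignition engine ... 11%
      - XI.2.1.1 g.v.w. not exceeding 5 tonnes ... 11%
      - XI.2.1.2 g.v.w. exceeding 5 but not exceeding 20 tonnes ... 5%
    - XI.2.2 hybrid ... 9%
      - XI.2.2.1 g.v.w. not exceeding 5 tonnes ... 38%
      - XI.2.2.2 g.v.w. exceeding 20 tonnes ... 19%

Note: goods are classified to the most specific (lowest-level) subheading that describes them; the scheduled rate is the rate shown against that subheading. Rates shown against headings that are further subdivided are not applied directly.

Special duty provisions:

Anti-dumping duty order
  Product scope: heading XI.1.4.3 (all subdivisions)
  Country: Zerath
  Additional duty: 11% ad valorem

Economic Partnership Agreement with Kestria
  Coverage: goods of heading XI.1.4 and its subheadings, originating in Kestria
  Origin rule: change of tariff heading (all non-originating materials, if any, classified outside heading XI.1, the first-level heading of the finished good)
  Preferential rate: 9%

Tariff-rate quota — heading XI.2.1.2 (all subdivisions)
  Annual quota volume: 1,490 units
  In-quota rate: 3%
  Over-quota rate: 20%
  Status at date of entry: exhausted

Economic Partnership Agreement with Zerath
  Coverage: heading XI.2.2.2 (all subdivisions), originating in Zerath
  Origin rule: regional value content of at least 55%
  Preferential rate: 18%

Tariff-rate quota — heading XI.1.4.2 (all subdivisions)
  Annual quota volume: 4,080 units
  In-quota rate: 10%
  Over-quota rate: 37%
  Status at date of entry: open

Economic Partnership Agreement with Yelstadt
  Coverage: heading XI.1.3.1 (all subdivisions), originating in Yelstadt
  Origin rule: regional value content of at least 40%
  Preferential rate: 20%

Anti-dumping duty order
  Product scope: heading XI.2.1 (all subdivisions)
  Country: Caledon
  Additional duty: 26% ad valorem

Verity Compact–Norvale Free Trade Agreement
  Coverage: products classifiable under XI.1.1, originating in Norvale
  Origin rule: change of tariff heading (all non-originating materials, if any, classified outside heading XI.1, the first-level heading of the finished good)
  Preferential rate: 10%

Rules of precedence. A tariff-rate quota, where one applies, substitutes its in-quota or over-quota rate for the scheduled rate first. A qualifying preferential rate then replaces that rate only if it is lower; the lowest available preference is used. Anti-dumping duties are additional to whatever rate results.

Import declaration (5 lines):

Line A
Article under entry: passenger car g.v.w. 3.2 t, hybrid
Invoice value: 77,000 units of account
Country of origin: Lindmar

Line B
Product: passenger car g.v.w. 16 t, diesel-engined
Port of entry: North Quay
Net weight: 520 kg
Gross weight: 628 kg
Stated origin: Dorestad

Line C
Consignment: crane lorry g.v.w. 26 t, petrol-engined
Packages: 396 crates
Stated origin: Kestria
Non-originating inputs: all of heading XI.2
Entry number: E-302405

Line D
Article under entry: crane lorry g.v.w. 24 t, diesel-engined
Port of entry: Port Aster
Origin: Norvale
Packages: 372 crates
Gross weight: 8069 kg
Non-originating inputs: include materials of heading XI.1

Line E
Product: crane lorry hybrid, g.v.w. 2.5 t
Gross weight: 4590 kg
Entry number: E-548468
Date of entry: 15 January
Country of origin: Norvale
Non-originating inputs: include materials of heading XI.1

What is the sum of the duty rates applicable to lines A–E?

Line A: passenger car → XI.2; hybrid → XI.2.2; g.v.w. 3.2 t → XI.2.2.1. Scheduled 38%. No special measure applies. → 38%.
Line B: passenger car → XI.2; diesel-engined → XI.2.1; g.v.w. 16 t → XI.2.1.2. Scheduled 5%. quota on XI.2.1.2 exhausted → over-quota 20%. → 20%.
Line C: crane lorry → XI.1; petrol-engined → XI.1.4; g.v.w. 26 t → XI.1.4.2. Scheduled 14%. quota on XI.1.4.2 open → in-quota 10%; Kestria agreement on XI.1.4: CTH met → 9% available; preferential 9%. → 9%.
Line D: crane lorry → XI.1; diesel-engined → XI.1.1; g.v.w. 24 t → XI.1.1.2. Scheduled 10%. Norvale agreement on XI.1.1: CTH not met. → 10%.
Line E: crane lorry → XI.1; hybrid → XI.1.3; g.v.w. 2.5 t → XI.1.3.3. Scheduled 8%. Norvale agreement on XI.1.1: XI.1.3.3 not covered. → 8%.
Sum: 38% + 20% + 9% + 10% + 8% = 85%.

85%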